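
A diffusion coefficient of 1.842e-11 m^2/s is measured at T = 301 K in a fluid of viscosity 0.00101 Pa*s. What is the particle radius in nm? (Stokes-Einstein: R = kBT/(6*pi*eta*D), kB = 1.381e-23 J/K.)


Stokes-Einstein: R = kB*T / (6*pi*eta*D)
R = 1.381e-23 * 301 / (6 * pi * 0.00101 * 1.842e-11)
R = 1.18535e-08 m = 11.85 nm

11.85


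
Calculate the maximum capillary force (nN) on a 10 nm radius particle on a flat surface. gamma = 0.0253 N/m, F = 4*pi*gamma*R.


Convert radius: R = 10 nm = 1e-08 m
F = 4 * pi * gamma * R
F = 4 * pi * 0.0253 * 1e-08
F = 3.17929e-09 N = 3.1793 nN

3.1793


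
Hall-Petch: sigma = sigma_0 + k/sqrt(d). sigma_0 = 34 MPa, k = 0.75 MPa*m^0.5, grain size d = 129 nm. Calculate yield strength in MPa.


d = 129 nm = 1.29e-07 m
sqrt(d) = 0.0003591657
Hall-Petch contribution = k / sqrt(d) = 0.75 / 0.0003591657 = 2088.2 MPa
sigma = sigma_0 + k/sqrt(d) = 34 + 2088.2 = 2122.2 MPa

2122.2


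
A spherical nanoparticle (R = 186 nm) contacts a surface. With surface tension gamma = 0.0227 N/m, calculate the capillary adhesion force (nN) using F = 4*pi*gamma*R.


Convert radius: R = 186 nm = 1.86e-07 m
F = 4 * pi * gamma * R
F = 4 * pi * 0.0227 * 1.86e-07
F = 5.30577e-08 N = 53.0577 nN

53.0577


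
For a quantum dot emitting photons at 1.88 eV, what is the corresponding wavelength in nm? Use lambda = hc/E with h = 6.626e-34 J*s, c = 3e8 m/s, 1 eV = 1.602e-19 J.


Convert energy: E = 1.88 eV = 1.88 * 1.602e-19 = 3.01176e-19 J
lambda = h*c / E = 6.626e-34 * 3e8 / 3.01176e-19
lambda = 6.60013e-07 m = 660.0 nm

660.0


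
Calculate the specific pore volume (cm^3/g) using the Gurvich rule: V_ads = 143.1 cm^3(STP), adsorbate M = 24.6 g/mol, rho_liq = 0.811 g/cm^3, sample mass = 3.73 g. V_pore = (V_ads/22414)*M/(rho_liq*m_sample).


Moles adsorbed n = V_ads / 22414 = 143.1 / 22414 = 6.384403e-03 mol
Liquid volume V_liq = n * M / rho_liq = 6.384403e-03 * 24.6 / 0.811 = 0.19366 cm^3
Specific pore volume V_pore = V_liq / m_sample = 0.19366 / 3.73
V_pore = 0.0519 cm^3/g

0.0519


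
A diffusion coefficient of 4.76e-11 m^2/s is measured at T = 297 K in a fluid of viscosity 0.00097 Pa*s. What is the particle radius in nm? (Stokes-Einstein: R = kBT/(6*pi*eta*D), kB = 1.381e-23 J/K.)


Stokes-Einstein: R = kB*T / (6*pi*eta*D)
R = 1.381e-23 * 297 / (6 * pi * 0.00097 * 4.76e-11)
R = 4.71271e-09 m = 4.71 nm

4.71


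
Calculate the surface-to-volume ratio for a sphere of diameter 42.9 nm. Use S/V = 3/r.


Radius r = 42.9/2 = 21.45 nm
S/V = 3 / r = 3 / 21.45
S/V = 0.1399 nm^-1

0.1399


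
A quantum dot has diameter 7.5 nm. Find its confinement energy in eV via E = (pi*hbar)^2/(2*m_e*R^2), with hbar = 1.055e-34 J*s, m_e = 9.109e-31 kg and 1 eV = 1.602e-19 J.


Radius R = 7.5/2 = 3.75 nm = 3.75e-09 m
E = (pi * 1.055e-34)^2 / (2 * 9.109e-31 * (3.75e-09)^2)
E(J) = 4.28787e-21
E = E(J) / 1.602e-19 = 0.0268 eV

0.0268


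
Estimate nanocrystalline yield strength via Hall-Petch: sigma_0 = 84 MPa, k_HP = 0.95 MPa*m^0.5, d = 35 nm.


d = 35 nm = 3.5e-08 m
sqrt(d) = 0.0001870829
Hall-Petch contribution = k / sqrt(d) = 0.95 / 0.0001870829 = 5078.0 MPa
sigma = sigma_0 + k/sqrt(d) = 84 + 5078.0 = 5162.0 MPa

5162.0


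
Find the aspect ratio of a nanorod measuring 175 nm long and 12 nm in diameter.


Aspect ratio AR = length / diameter
AR = 175 / 12
AR = 14.58

14.58


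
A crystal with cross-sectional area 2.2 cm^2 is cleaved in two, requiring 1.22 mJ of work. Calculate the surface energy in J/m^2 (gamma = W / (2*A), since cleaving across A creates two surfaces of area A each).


Convert: A = 2.2 cm^2 = 0.00022 m^2, W = 1.22 mJ = 0.00122 J
Cleaving exposes two faces of area A, so total new surface = 2*A and gamma = W / (2*A)
gamma = 0.00122 / (2 * 0.00022)
gamma = 2.773 J/m^2

2.773


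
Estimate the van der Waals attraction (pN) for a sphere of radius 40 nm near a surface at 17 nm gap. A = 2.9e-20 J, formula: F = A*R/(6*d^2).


Convert to SI: R = 40 nm = 4e-08 m, d = 17 nm = 1.7e-08 m
F = A * R / (6 * d^2)
F = 2.9e-20 * 4e-08 / (6 * (1.7e-08)^2)
F = 6.68973e-13 N = 0.669 pN

0.669


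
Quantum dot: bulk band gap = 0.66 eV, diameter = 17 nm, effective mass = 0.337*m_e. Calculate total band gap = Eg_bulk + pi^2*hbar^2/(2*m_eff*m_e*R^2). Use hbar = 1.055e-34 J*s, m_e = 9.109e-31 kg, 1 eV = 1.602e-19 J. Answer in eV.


Radius R = 17/2 nm = 8.5e-09 m
Confinement energy dE = pi^2 * hbar^2 / (2 * m_eff * m_e * R^2)
dE = pi^2 * (1.055e-34)^2 / (2 * 0.337 * 9.109e-31 * (8.5e-09)^2) J, divided by 1.602e-19 J/eV
dE = 0.0155 eV
Total band gap = E_g(bulk) + dE = 0.66 + 0.0155 = 0.6755 eV

0.6755


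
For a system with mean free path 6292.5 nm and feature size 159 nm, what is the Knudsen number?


Knudsen number Kn = lambda / L
Kn = 6292.5 / 159
Kn = 39.5755

39.5755


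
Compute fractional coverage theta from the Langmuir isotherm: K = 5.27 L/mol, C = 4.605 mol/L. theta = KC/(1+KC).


Langmuir isotherm: theta = K*C / (1 + K*C)
K*C = 5.27 * 4.605 = 24.26835
theta = 24.26835 / (1 + 24.26835) = 24.26835 / 25.26835
theta = 0.9604

0.9604


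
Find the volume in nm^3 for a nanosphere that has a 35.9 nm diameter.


Radius r = 35.9/2 = 17.95 nm
Volume V = (4/3) * pi * r^3
V = (4/3) * pi * (17.95)^3
V = 24226.01 nm^3

24226.01


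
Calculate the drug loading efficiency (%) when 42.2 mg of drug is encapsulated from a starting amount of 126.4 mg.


Drug loading efficiency = (drug loaded / drug initial) * 100
DLE = 42.2 / 126.4 * 100
DLE = 0.3339 * 100
DLE = 33.39%

33.39


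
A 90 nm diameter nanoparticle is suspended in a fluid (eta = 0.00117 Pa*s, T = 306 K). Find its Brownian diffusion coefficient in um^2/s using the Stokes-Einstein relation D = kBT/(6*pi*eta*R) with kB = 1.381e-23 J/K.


Radius R = 90/2 = 45 nm = 4.5e-08 m
D = kB*T / (6*pi*eta*R)
D = 1.381e-23 * 306 / (6 * pi * 0.00117 * 4.5e-08)
D = 4.2581e-12 m^2/s = 4.258 um^2/s

4.258


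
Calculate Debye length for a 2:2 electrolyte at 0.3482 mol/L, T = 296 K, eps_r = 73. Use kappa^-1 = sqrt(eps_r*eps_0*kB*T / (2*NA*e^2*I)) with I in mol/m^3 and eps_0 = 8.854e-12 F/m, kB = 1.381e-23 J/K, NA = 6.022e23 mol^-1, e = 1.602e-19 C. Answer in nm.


Ionic strength I = 0.3482 * 2^2 * 1000 = 1392.8 mol/m^3
kappa^-1 = sqrt(73 * 8.854e-12 * 1.381e-23 * 296 / (2 * 6.022e23 * (1.602e-19)^2 * 1392.8))
kappa^-1 = 0.248 nm

0.248


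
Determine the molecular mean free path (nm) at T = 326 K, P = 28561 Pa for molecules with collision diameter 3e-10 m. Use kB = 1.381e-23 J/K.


Mean free path: lambda = kB*T / (sqrt(2) * pi * d^2 * P)
lambda = 1.381e-23 * 326 / (sqrt(2) * pi * (3e-10)^2 * 28561)
lambda = 3.94213e-07 m
lambda = 394.21 nm

394.21


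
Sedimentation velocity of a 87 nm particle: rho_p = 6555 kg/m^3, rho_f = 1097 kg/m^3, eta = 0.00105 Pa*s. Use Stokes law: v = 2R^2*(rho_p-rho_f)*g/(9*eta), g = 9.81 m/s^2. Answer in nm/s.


Radius R = 87/2 nm = 4.35e-08 m
Density difference = 6555 - 1097 = 5458 kg/m^3
v = 2 * R^2 * (rho_p - rho_f) * g / (9 * eta)
v = 2 * (4.35e-08)^2 * 5458 * 9.81 / (9 * 0.00105)
v = 2.14427e-08 m/s = 21.4427 nm/s

21.4427


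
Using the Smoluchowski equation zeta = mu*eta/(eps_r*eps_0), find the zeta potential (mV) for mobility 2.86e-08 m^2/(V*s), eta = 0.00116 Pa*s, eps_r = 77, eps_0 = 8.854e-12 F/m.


Smoluchowski equation: zeta = mu * eta / (eps_r * eps_0)
zeta = 2.86e-08 * 0.00116 / (77 * 8.854e-12)
zeta = 0.048662 V = 48.66 mV

48.66


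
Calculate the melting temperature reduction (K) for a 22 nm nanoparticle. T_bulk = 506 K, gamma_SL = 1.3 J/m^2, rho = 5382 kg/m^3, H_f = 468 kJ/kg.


Radius R = 22/2 = 11 nm = 1.1e-08 m
Convert H_f = 468 kJ/kg = 468000 J/kg
dT = 2 * gamma_SL * T_bulk / (rho * H_f * R)
dT = 2 * 1.3 * 506 / (5382 * 468000 * 1.1e-08)
dT = 47.5 K

47.5


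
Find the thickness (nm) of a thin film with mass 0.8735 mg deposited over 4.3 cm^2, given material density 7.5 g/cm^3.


Convert: m = 0.8735 mg = 8.7350e-07 kg, A = 4.3 cm^2 = 4.3000e-04 m^2, rho = 7.5 g/cm^3 = 7500 kg/m^3
t = m / (A * rho)
t = 8.7350e-07 / (4.3000e-04 * 7500)
t = 2.7085e-07 m = 270.9 nm

270.9


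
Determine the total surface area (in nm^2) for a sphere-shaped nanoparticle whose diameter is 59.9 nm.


Radius r = 59.9/2 = 29.95 nm
Surface area SA = 4 * pi * r^2
SA = 4 * pi * (29.95)^2
SA = 11272.07 nm^2

11272.07


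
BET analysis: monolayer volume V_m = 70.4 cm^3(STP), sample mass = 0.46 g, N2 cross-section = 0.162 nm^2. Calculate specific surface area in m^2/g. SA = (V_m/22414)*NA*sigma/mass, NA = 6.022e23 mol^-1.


Number of moles in monolayer = V_m / 22414 = 70.4 / 22414 = 0.00314089
Number of molecules = moles * NA = 0.00314089 * 6.022e23
SA = molecules * sigma / mass
SA = (70.4 / 22414) * 6.022e23 * 0.162e-18 / 0.46
SA = 666.1 m^2/g

666.1


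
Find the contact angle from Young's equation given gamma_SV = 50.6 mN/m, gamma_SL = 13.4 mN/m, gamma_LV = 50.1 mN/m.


cos(theta) = (gamma_SV - gamma_SL) / gamma_LV
cos(theta) = (50.6 - 13.4) / 50.1
cos(theta) = 0.742515
theta = arccos(0.742515) = 42.05 degrees

42.05


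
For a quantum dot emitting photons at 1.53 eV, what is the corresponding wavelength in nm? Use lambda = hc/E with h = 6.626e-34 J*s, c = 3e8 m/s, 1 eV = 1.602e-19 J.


Convert energy: E = 1.53 eV = 1.53 * 1.602e-19 = 2.45106e-19 J
lambda = h*c / E = 6.626e-34 * 3e8 / 2.45106e-19
lambda = 8.10996e-07 m = 811.0 nm

811.0


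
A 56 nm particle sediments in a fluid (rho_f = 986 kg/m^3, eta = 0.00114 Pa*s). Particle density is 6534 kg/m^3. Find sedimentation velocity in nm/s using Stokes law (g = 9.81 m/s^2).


Radius R = 56/2 nm = 2.8e-08 m
Density difference = 6534 - 986 = 5548 kg/m^3
v = 2 * R^2 * (rho_p - rho_f) * g / (9 * eta)
v = 2 * (2.8e-08)^2 * 5548 * 9.81 / (9 * 0.00114)
v = 8.31772e-09 m/s = 8.3177 nm/s

8.3177


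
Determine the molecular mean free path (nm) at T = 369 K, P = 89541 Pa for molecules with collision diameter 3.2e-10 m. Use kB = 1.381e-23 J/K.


Mean free path: lambda = kB*T / (sqrt(2) * pi * d^2 * P)
lambda = 1.381e-23 * 369 / (sqrt(2) * pi * (3.2e-10)^2 * 89541)
lambda = 1.25093e-07 m
lambda = 125.09 nm

125.09


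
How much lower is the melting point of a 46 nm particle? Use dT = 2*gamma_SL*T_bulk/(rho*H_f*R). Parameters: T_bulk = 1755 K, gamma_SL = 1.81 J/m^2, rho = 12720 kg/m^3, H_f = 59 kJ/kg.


Radius R = 46/2 = 23 nm = 2.3e-08 m
Convert H_f = 59 kJ/kg = 59000 J/kg
dT = 2 * gamma_SL * T_bulk / (rho * H_f * R)
dT = 2 * 1.81 * 1755 / (12720 * 59000 * 2.3e-08)
dT = 368.1 K

368.1


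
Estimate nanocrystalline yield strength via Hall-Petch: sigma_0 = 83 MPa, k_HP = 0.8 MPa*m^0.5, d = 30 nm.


d = 30 nm = 3e-08 m
sqrt(d) = 0.0001732051
Hall-Petch contribution = k / sqrt(d) = 0.8 / 0.0001732051 = 4618.8 MPa
sigma = sigma_0 + k/sqrt(d) = 83 + 4618.8 = 4701.8 MPa

4701.8


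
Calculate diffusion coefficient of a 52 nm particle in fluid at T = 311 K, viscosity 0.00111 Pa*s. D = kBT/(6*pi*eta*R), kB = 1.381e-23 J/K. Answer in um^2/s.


Radius R = 52/2 = 26 nm = 2.6e-08 m
D = kB*T / (6*pi*eta*R)
D = 1.381e-23 * 311 / (6 * pi * 0.00111 * 2.6e-08)
D = 7.89508e-12 m^2/s = 7.895 um^2/s

7.895


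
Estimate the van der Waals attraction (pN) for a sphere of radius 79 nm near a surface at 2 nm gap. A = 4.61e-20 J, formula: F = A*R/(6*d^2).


Convert to SI: R = 79 nm = 7.9e-08 m, d = 2 nm = 2e-09 m
F = A * R / (6 * d^2)
F = 4.61e-20 * 7.9e-08 / (6 * (2e-09)^2)
F = 1.51746e-10 N = 151.746 pN

151.746


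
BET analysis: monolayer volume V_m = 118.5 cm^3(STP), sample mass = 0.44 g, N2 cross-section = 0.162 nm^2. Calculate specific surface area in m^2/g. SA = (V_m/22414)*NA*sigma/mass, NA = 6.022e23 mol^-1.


Number of moles in monolayer = V_m / 22414 = 118.5 / 22414 = 0.00528687
Number of molecules = moles * NA = 0.00528687 * 6.022e23
SA = molecules * sigma / mass
SA = (118.5 / 22414) * 6.022e23 * 0.162e-18 / 0.44
SA = 1172.2 m^2/g

1172.2


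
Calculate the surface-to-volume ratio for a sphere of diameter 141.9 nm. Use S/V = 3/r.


Radius r = 141.9/2 = 70.95 nm
S/V = 3 / r = 3 / 70.95
S/V = 0.0423 nm^-1

0.0423


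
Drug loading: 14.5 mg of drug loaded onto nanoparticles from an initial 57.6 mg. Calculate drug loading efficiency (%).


Drug loading efficiency = (drug loaded / drug initial) * 100
DLE = 14.5 / 57.6 * 100
DLE = 0.2517 * 100
DLE = 25.17%

25.17


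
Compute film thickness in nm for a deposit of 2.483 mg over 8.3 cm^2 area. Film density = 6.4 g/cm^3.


Convert: m = 2.483 mg = 2.4830e-06 kg, A = 8.3 cm^2 = 8.3000e-04 m^2, rho = 6.4 g/cm^3 = 6400 kg/m^3
t = m / (A * rho)
t = 2.4830e-06 / (8.3000e-04 * 6400)
t = 4.6743e-07 m = 467.4 nm

467.4


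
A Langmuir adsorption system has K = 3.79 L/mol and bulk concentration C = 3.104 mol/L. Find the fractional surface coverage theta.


Langmuir isotherm: theta = K*C / (1 + K*C)
K*C = 3.79 * 3.104 = 11.76416
theta = 11.76416 / (1 + 11.76416) = 11.76416 / 12.76416
theta = 0.9217

0.9217


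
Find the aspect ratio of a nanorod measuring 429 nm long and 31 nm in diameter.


Aspect ratio AR = length / diameter
AR = 429 / 31
AR = 13.84

13.84


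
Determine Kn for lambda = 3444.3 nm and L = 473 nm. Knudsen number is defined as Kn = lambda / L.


Knudsen number Kn = lambda / L
Kn = 3444.3 / 473
Kn = 7.2818

7.2818


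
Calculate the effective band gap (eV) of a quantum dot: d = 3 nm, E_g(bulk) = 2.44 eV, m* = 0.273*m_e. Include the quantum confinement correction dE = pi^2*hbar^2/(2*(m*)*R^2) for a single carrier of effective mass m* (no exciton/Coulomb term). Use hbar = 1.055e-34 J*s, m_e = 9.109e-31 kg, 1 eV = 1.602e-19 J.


Radius R = 3/2 nm = 1.5e-09 m
Confinement energy dE = pi^2 * hbar^2 / (2 * m_eff * m_e * R^2)
dE = pi^2 * (1.055e-34)^2 / (2 * 0.273 * 9.109e-31 * (1.5e-09)^2) J, divided by 1.602e-19 J/eV
dE = 0.6128 eV
Total band gap = E_g(bulk) + dE = 2.44 + 0.6128 = 3.0528 eV

3.0528


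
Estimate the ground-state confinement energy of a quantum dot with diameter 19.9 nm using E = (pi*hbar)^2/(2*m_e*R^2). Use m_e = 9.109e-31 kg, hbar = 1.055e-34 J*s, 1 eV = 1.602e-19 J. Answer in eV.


Radius R = 19.9/2 = 9.95 nm = 9.95e-09 m
E = (pi * 1.055e-34)^2 / (2 * 9.109e-31 * (9.95e-09)^2)
E(J) = 6.09057e-22
E = E(J) / 1.602e-19 = 0.0038 eV

0.0038


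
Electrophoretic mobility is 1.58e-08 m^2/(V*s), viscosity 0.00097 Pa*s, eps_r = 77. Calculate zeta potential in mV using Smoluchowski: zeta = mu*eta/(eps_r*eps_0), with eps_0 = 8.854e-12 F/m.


Smoluchowski equation: zeta = mu * eta / (eps_r * eps_0)
zeta = 1.58e-08 * 0.00097 / (77 * 8.854e-12)
zeta = 0.02248 V = 22.48 mV

22.48


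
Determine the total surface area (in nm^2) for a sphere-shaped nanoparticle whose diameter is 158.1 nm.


Radius r = 158.1/2 = 79.05 nm
Surface area SA = 4 * pi * r^2
SA = 4 * pi * (79.05)^2
SA = 78526.02 nm^2

78526.02


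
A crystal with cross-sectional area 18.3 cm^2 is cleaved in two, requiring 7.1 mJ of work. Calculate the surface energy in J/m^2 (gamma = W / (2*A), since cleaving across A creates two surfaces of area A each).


Convert: A = 18.3 cm^2 = 0.00183 m^2, W = 7.1 mJ = 0.0071 J
Cleaving exposes two faces of area A, so total new surface = 2*A and gamma = W / (2*A)
gamma = 0.0071 / (2 * 0.00183)
gamma = 1.94 J/m^2

1.94


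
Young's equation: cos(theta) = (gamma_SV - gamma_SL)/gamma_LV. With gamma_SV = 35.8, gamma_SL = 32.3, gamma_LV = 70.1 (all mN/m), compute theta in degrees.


cos(theta) = (gamma_SV - gamma_SL) / gamma_LV
cos(theta) = (35.8 - 32.3) / 70.1
cos(theta) = 0.049929
theta = arccos(0.049929) = 87.14 degrees

87.14


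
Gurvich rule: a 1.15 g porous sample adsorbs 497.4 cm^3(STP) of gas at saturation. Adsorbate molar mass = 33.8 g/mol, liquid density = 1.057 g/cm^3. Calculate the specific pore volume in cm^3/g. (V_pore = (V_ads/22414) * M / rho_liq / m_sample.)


Moles adsorbed n = V_ads / 22414 = 497.4 / 22414 = 2.219149e-02 mol
Liquid volume V_liq = n * M / rho_liq = 2.219149e-02 * 33.8 / 1.057 = 0.70962 cm^3
Specific pore volume V_pore = V_liq / m_sample = 0.70962 / 1.15
V_pore = 0.6171 cm^3/g

0.6171


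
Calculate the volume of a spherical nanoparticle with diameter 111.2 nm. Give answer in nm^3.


Radius r = 111.2/2 = 55.6 nm
Volume V = (4/3) * pi * r^3
V = (4/3) * pi * (55.6)^3
V = 719967.65 nm^3

719967.65


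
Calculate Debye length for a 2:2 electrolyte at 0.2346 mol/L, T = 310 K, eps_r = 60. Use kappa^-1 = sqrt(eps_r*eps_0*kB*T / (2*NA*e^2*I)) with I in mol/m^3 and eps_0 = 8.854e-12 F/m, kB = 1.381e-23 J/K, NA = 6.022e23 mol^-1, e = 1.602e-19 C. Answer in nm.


Ionic strength I = 0.2346 * 2^2 * 1000 = 938.4 mol/m^3
kappa^-1 = sqrt(60 * 8.854e-12 * 1.381e-23 * 310 / (2 * 6.022e23 * (1.602e-19)^2 * 938.4))
kappa^-1 = 0.28 nm

0.28


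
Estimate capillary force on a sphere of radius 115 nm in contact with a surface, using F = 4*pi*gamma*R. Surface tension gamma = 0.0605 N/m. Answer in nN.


Convert radius: R = 115 nm = 1.15e-07 m
F = 4 * pi * gamma * R
F = 4 * pi * 0.0605 * 1.15e-07
F = 8.74305e-08 N = 87.4305 nN

87.4305


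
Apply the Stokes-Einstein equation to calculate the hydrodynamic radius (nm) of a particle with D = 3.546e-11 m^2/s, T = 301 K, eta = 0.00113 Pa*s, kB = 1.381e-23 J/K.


Stokes-Einstein: R = kB*T / (6*pi*eta*D)
R = 1.381e-23 * 301 / (6 * pi * 0.00113 * 3.546e-11)
R = 5.50354e-09 m = 5.5 nm

5.5


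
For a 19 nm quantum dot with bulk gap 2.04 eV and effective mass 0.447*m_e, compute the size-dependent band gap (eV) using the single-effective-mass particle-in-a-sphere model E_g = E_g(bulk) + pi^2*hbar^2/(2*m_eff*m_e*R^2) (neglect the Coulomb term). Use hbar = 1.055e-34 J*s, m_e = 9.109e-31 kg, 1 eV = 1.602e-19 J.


Radius R = 19/2 nm = 9.5e-09 m
Confinement energy dE = pi^2 * hbar^2 / (2 * m_eff * m_e * R^2)
dE = pi^2 * (1.055e-34)^2 / (2 * 0.447 * 9.109e-31 * (9.5e-09)^2) J, divided by 1.602e-19 J/eV
dE = 0.0093 eV
Total band gap = E_g(bulk) + dE = 2.04 + 0.0093 = 2.0493 eV

2.0493


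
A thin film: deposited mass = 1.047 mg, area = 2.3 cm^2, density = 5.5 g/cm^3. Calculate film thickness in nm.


Convert: m = 1.047 mg = 1.0470e-06 kg, A = 2.3 cm^2 = 2.3000e-04 m^2, rho = 5.5 g/cm^3 = 5500 kg/m^3
t = m / (A * rho)
t = 1.0470e-06 / (2.3000e-04 * 5500)
t = 8.2767e-07 m = 827.7 nm

827.7


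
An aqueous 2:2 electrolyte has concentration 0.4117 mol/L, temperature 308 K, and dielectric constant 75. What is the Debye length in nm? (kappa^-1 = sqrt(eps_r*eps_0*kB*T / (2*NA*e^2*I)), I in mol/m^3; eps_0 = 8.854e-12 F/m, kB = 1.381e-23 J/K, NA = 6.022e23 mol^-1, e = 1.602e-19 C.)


Ionic strength I = 0.4117 * 2^2 * 1000 = 1646.8 mol/m^3
kappa^-1 = sqrt(75 * 8.854e-12 * 1.381e-23 * 308 / (2 * 6.022e23 * (1.602e-19)^2 * 1646.8))
kappa^-1 = 0.236 nm

0.236


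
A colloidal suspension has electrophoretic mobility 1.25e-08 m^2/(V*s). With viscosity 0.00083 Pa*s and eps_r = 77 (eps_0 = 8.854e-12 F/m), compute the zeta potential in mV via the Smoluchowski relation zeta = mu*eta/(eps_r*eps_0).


Smoluchowski equation: zeta = mu * eta / (eps_r * eps_0)
zeta = 1.25e-08 * 0.00083 / (77 * 8.854e-12)
zeta = 0.015218 V = 15.22 mV

15.22


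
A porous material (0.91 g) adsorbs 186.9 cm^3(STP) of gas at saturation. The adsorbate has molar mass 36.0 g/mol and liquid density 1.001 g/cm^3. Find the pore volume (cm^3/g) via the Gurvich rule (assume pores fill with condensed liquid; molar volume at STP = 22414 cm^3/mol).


Moles adsorbed n = V_ads / 22414 = 186.9 / 22414 = 8.338538e-03 mol
Liquid volume V_liq = n * M / rho_liq = 8.338538e-03 * 36.0 / 1.001 = 0.29989 cm^3
Specific pore volume V_pore = V_liq / m_sample = 0.29989 / 0.91
V_pore = 0.3295 cm^3/g

0.3295


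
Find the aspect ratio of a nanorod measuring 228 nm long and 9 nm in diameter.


Aspect ratio AR = length / diameter
AR = 228 / 9
AR = 25.33

25.33


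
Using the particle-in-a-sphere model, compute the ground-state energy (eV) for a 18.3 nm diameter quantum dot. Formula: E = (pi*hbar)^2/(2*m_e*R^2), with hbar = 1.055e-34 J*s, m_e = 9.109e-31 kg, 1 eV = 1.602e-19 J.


Radius R = 18.3/2 = 9.15 nm = 9.15e-09 m
E = (pi * 1.055e-34)^2 / (2 * 9.109e-31 * (9.15e-09)^2)
E(J) = 7.20214e-22
E = E(J) / 1.602e-19 = 0.0045 eV

0.0045


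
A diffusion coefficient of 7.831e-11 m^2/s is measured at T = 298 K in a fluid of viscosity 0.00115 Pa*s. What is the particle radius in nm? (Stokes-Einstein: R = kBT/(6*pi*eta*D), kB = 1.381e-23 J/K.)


Stokes-Einstein: R = kB*T / (6*pi*eta*D)
R = 1.381e-23 * 298 / (6 * pi * 0.00115 * 7.831e-11)
R = 2.42434e-09 m = 2.42 nm

2.42


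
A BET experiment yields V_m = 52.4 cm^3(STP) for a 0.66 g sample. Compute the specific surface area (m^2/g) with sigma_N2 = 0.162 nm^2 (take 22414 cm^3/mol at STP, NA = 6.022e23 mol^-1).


Number of moles in monolayer = V_m / 22414 = 52.4 / 22414 = 0.00233782
Number of molecules = moles * NA = 0.00233782 * 6.022e23
SA = molecules * sigma / mass
SA = (52.4 / 22414) * 6.022e23 * 0.162e-18 / 0.66
SA = 345.6 m^2/g

345.6


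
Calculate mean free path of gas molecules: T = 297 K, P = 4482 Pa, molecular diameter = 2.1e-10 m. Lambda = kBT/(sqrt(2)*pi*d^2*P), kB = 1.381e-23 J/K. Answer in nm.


Mean free path: lambda = kB*T / (sqrt(2) * pi * d^2 * P)
lambda = 1.381e-23 * 297 / (sqrt(2) * pi * (2.1e-10)^2 * 4482)
lambda = 4.67062e-06 m
lambda = 4670.62 nm

4670.62


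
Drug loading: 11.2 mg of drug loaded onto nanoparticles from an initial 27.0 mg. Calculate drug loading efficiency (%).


Drug loading efficiency = (drug loaded / drug initial) * 100
DLE = 11.2 / 27.0 * 100
DLE = 0.4148 * 100
DLE = 41.48%

41.48


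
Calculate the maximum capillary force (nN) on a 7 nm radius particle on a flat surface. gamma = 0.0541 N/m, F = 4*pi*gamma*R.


Convert radius: R = 7 nm = 7e-09 m
F = 4 * pi * gamma * R
F = 4 * pi * 0.0541 * 7e-09
F = 4.75888e-09 N = 4.7589 nN

4.7589


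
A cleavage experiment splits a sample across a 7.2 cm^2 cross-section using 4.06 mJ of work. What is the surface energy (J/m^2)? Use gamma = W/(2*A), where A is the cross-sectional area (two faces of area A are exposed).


Convert: A = 7.2 cm^2 = 0.00072 m^2, W = 4.06 mJ = 0.00406 J
Cleaving exposes two faces of area A, so total new surface = 2*A and gamma = W / (2*A)
gamma = 0.00406 / (2 * 0.00072)
gamma = 2.819 J/m^2

2.819


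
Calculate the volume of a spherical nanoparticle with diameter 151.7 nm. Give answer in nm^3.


Radius r = 151.7/2 = 75.85 nm
Volume V = (4/3) * pi * r^3
V = (4/3) * pi * (75.85)^3
V = 1827912.34 nm^3

1827912.34


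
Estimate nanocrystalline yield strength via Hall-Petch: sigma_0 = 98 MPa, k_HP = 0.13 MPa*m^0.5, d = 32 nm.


d = 32 nm = 3.2e-08 m
sqrt(d) = 0.0001788854
Hall-Petch contribution = k / sqrt(d) = 0.13 / 0.0001788854 = 726.7 MPa
sigma = sigma_0 + k/sqrt(d) = 98 + 726.7 = 824.7 MPa

824.7


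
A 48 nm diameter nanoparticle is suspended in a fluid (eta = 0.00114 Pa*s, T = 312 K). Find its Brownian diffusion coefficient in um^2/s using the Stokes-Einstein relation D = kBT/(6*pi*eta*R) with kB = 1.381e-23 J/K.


Radius R = 48/2 = 24 nm = 2.4e-08 m
D = kB*T / (6*pi*eta*R)
D = 1.381e-23 * 312 / (6 * pi * 0.00114 * 2.4e-08)
D = 8.3547e-12 m^2/s = 8.355 um^2/s

8.355


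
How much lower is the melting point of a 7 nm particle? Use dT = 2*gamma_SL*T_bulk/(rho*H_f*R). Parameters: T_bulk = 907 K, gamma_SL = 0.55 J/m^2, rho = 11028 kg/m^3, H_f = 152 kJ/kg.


Radius R = 7/2 = 3.5 nm = 3.5e-09 m
Convert H_f = 152 kJ/kg = 152000 J/kg
dT = 2 * gamma_SL * T_bulk / (rho * H_f * R)
dT = 2 * 0.55 * 907 / (11028 * 152000 * 3.5e-09)
dT = 170.1 K

170.1


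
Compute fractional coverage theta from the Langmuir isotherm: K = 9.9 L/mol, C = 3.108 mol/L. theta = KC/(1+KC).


Langmuir isotherm: theta = K*C / (1 + K*C)
K*C = 9.9 * 3.108 = 30.7692
theta = 30.7692 / (1 + 30.7692) = 30.7692 / 31.7692
theta = 0.9685

0.9685


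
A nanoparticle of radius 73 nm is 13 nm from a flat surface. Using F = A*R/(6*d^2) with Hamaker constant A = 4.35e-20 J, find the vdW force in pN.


Convert to SI: R = 73 nm = 7.3e-08 m, d = 13 nm = 1.3e-08 m
F = A * R / (6 * d^2)
F = 4.35e-20 * 7.3e-08 / (6 * (1.3e-08)^2)
F = 3.13166e-12 N = 3.132 pN

3.132


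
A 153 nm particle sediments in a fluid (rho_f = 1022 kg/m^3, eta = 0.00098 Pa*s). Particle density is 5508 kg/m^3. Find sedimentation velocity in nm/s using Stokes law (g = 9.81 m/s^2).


Radius R = 153/2 nm = 7.65e-08 m
Density difference = 5508 - 1022 = 4486 kg/m^3
v = 2 * R^2 * (rho_p - rho_f) * g / (9 * eta)
v = 2 * (7.65e-08)^2 * 4486 * 9.81 / (9 * 0.00098)
v = 5.84e-08 m/s = 58.4 nm/s

58.4


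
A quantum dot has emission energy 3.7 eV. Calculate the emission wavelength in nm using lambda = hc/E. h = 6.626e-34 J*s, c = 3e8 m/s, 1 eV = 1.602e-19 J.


Convert energy: E = 3.7 eV = 3.7 * 1.602e-19 = 5.9274e-19 J
lambda = h*c / E = 6.626e-34 * 3e8 / 5.9274e-19
lambda = 3.35358e-07 m = 335.4 nm

335.4


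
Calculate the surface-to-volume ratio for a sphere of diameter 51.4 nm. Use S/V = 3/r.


Radius r = 51.4/2 = 25.7 nm
S/V = 3 / r = 3 / 25.7
S/V = 0.1167 nm^-1

0.1167


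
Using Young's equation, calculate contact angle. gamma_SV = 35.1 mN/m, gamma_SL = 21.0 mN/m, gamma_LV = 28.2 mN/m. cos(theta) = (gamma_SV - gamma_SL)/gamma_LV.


cos(theta) = (gamma_SV - gamma_SL) / gamma_LV
cos(theta) = (35.1 - 21.0) / 28.2
cos(theta) = 0.5
theta = arccos(0.5) = 60.0 degrees

60.0


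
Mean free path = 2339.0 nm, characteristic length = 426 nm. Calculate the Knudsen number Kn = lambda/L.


Knudsen number Kn = lambda / L
Kn = 2339.0 / 426
Kn = 5.4906

5.4906


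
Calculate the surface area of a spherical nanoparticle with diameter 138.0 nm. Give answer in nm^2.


Radius r = 138.0/2 = 69 nm
Surface area SA = 4 * pi * r^2
SA = 4 * pi * (69)^2
SA = 59828.49 nm^2

59828.49


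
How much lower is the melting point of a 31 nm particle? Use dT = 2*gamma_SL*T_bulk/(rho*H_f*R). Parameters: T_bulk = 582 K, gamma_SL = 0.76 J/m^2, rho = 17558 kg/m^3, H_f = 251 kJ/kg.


Radius R = 31/2 = 15.5 nm = 1.55e-08 m
Convert H_f = 251 kJ/kg = 251000 J/kg
dT = 2 * gamma_SL * T_bulk / (rho * H_f * R)
dT = 2 * 0.76 * 582 / (17558 * 251000 * 1.55e-08)
dT = 13.0 K

13.0


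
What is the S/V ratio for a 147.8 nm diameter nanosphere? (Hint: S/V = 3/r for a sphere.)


Radius r = 147.8/2 = 73.9 nm
S/V = 3 / r = 3 / 73.9
S/V = 0.0406 nm^-1

0.0406


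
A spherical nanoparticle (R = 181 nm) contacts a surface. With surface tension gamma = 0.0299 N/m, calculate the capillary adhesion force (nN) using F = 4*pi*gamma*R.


Convert radius: R = 181 nm = 1.81e-07 m
F = 4 * pi * gamma * R
F = 4 * pi * 0.0299 * 1.81e-07
F = 6.80079e-08 N = 68.0079 nN

68.0079


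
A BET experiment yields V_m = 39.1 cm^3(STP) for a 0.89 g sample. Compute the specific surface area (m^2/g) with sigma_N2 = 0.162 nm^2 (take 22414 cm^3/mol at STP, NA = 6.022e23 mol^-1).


Number of moles in monolayer = V_m / 22414 = 39.1 / 22414 = 0.00174445
Number of molecules = moles * NA = 0.00174445 * 6.022e23
SA = molecules * sigma / mass
SA = (39.1 / 22414) * 6.022e23 * 0.162e-18 / 0.89
SA = 191.2 m^2/g

191.2


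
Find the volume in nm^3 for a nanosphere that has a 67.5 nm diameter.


Radius r = 67.5/2 = 33.75 nm
Volume V = (4/3) * pi * r^3
V = (4/3) * pi * (33.75)^3
V = 161031.17 nm^3

161031.17


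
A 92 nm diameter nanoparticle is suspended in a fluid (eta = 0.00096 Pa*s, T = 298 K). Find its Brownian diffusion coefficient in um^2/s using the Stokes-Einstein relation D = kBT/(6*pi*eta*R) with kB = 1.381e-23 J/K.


Radius R = 92/2 = 46 nm = 4.6e-08 m
D = kB*T / (6*pi*eta*R)
D = 1.381e-23 * 298 / (6 * pi * 0.00096 * 4.6e-08)
D = 4.94401e-12 m^2/s = 4.944 um^2/s

4.944


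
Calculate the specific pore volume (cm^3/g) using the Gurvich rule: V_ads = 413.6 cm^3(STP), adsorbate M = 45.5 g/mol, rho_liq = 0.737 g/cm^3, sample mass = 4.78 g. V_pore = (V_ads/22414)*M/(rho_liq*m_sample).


Moles adsorbed n = V_ads / 22414 = 413.6 / 22414 = 1.845275e-02 mol
Liquid volume V_liq = n * M / rho_liq = 1.845275e-02 * 45.5 / 0.737 = 1.13921 cm^3
Specific pore volume V_pore = V_liq / m_sample = 1.13921 / 4.78
V_pore = 0.2383 cm^3/g

0.2383


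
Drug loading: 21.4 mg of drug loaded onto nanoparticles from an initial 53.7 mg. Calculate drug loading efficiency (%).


Drug loading efficiency = (drug loaded / drug initial) * 100
DLE = 21.4 / 53.7 * 100
DLE = 0.3985 * 100
DLE = 39.85%

39.85


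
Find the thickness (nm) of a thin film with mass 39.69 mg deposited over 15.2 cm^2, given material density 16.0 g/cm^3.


Convert: m = 39.69 mg = 3.9690e-05 kg, A = 15.2 cm^2 = 1.5200e-03 m^2, rho = 16.0 g/cm^3 = 16000 kg/m^3
t = m / (A * rho)
t = 3.9690e-05 / (1.5200e-03 * 16000)
t = 1.6320e-06 m = 1632.0 nm

1632.0


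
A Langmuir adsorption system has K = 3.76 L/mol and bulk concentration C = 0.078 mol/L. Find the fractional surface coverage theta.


Langmuir isotherm: theta = K*C / (1 + K*C)
K*C = 3.76 * 0.078 = 0.29328
theta = 0.29328 / (1 + 0.29328) = 0.29328 / 1.29328
theta = 0.2268

0.2268


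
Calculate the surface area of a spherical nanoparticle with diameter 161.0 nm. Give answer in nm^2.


Radius r = 161.0/2 = 80.5 nm
Surface area SA = 4 * pi * r^2
SA = 4 * pi * (80.5)^2
SA = 81433.22 nm^2

81433.22


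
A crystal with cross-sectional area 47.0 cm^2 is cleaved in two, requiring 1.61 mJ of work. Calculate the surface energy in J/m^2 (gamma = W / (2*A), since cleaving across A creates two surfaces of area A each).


Convert: A = 47.0 cm^2 = 0.0047 m^2, W = 1.61 mJ = 0.00161 J
Cleaving exposes two faces of area A, so total new surface = 2*A and gamma = W / (2*A)
gamma = 0.00161 / (2 * 0.0047)
gamma = 0.171 J/m^2

0.171


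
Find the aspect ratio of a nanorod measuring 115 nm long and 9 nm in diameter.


Aspect ratio AR = length / diameter
AR = 115 / 9
AR = 12.78

12.78


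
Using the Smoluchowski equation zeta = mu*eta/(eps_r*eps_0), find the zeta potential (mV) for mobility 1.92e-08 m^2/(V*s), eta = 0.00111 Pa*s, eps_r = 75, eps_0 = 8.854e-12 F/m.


Smoluchowski equation: zeta = mu * eta / (eps_r * eps_0)
zeta = 1.92e-08 * 0.00111 / (75 * 8.854e-12)
zeta = 0.032094 V = 32.09 mV

32.09


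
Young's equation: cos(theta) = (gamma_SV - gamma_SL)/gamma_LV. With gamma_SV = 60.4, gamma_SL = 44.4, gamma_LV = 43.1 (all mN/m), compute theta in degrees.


cos(theta) = (gamma_SV - gamma_SL) / gamma_LV
cos(theta) = (60.4 - 44.4) / 43.1
cos(theta) = 0.37123
theta = arccos(0.37123) = 68.21 degrees

68.21


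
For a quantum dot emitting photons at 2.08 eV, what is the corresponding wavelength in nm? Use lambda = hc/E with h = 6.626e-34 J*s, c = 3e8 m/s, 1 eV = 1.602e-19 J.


Convert energy: E = 2.08 eV = 2.08 * 1.602e-19 = 3.33216e-19 J
lambda = h*c / E = 6.626e-34 * 3e8 / 3.33216e-19
lambda = 5.9655e-07 m = 596.5 nm

596.5


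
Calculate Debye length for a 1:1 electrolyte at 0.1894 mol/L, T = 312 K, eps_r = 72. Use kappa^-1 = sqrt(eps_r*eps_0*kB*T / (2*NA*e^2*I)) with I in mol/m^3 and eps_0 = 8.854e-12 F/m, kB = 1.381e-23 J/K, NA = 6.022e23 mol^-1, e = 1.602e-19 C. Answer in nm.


Ionic strength I = 0.1894 * 1^2 * 1000 = 189.4 mol/m^3
kappa^-1 = sqrt(72 * 8.854e-12 * 1.381e-23 * 312 / (2 * 6.022e23 * (1.602e-19)^2 * 189.4))
kappa^-1 = 0.685 nm

0.685


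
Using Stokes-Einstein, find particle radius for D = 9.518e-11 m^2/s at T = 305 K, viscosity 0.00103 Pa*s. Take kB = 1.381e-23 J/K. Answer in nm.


Stokes-Einstein: R = kB*T / (6*pi*eta*D)
R = 1.381e-23 * 305 / (6 * pi * 0.00103 * 9.518e-11)
R = 2.27934e-09 m = 2.28 nm

2.28


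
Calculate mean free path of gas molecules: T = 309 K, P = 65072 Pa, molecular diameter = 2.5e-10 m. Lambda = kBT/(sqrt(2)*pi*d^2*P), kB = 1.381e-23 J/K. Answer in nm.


Mean free path: lambda = kB*T / (sqrt(2) * pi * d^2 * P)
lambda = 1.381e-23 * 309 / (sqrt(2) * pi * (2.5e-10)^2 * 65072)
lambda = 2.36164e-07 m
lambda = 236.16 nm

236.16


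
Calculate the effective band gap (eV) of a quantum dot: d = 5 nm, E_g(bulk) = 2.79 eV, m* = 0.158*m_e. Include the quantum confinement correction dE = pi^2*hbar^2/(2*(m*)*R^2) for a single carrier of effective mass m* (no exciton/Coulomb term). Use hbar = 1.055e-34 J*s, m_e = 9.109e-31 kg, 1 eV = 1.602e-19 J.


Radius R = 5/2 nm = 2.5e-09 m
Confinement energy dE = pi^2 * hbar^2 / (2 * m_eff * m_e * R^2)
dE = pi^2 * (1.055e-34)^2 / (2 * 0.158 * 9.109e-31 * (2.5e-09)^2) J, divided by 1.602e-19 J/eV
dE = 0.3812 eV
Total band gap = E_g(bulk) + dE = 2.79 + 0.3812 = 3.1712 eV

3.1712


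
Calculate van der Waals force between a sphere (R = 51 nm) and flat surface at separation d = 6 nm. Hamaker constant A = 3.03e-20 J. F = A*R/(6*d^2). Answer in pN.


Convert to SI: R = 51 nm = 5.1e-08 m, d = 6 nm = 6e-09 m
F = A * R / (6 * d^2)
F = 3.03e-20 * 5.1e-08 / (6 * (6e-09)^2)
F = 7.15417e-12 N = 7.154 pN

7.154


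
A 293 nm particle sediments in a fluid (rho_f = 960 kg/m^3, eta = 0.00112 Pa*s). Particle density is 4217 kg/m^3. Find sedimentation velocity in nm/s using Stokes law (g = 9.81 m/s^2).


Radius R = 293/2 nm = 1.465e-07 m
Density difference = 4217 - 960 = 3257 kg/m^3
v = 2 * R^2 * (rho_p - rho_f) * g / (9 * eta)
v = 2 * (1.465e-07)^2 * 3257 * 9.81 / (9 * 0.00112)
v = 1.3606e-07 m/s = 136.0603 nm/s

136.0603


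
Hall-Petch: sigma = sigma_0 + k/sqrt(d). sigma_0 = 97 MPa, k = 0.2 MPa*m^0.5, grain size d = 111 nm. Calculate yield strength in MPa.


d = 111 nm = 1.11e-07 m
sqrt(d) = 0.0003331666
Hall-Petch contribution = k / sqrt(d) = 0.2 / 0.0003331666 = 600.3 MPa
sigma = sigma_0 + k/sqrt(d) = 97 + 600.3 = 697.3 MPa

697.3


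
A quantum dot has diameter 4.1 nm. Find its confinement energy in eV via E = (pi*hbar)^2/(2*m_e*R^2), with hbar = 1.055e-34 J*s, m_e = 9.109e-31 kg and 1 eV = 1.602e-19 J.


Radius R = 4.1/2 = 2.05 nm = 2.05e-09 m
E = (pi * 1.055e-34)^2 / (2 * 9.109e-31 * (2.05e-09)^2)
E(J) = 1.43482e-20
E = E(J) / 1.602e-19 = 0.0896 eV

0.0896


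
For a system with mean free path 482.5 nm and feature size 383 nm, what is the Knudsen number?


Knudsen number Kn = lambda / L
Kn = 482.5 / 383
Kn = 1.2598

1.2598


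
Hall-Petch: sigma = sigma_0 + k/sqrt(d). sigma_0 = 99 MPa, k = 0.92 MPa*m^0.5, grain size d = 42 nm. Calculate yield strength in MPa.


d = 42 nm = 4.2e-08 m
sqrt(d) = 0.000204939
Hall-Petch contribution = k / sqrt(d) = 0.92 / 0.000204939 = 4489.1 MPa
sigma = sigma_0 + k/sqrt(d) = 99 + 4489.1 = 4588.1 MPa

4588.1


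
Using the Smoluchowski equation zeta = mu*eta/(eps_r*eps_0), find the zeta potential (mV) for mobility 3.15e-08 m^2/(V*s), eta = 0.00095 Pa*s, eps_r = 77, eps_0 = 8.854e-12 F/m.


Smoluchowski equation: zeta = mu * eta / (eps_r * eps_0)
zeta = 3.15e-08 * 0.00095 / (77 * 8.854e-12)
zeta = 0.043894 V = 43.89 mV

43.89


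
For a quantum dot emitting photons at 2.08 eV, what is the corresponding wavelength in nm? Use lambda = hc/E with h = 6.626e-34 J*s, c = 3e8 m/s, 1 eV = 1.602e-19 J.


Convert energy: E = 2.08 eV = 2.08 * 1.602e-19 = 3.33216e-19 J
lambda = h*c / E = 6.626e-34 * 3e8 / 3.33216e-19
lambda = 5.9655e-07 m = 596.5 nm

596.5


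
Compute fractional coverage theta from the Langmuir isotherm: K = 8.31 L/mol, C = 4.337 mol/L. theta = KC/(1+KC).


Langmuir isotherm: theta = K*C / (1 + K*C)
K*C = 8.31 * 4.337 = 36.04047
theta = 36.04047 / (1 + 36.04047) = 36.04047 / 37.04047
theta = 0.973

0.973


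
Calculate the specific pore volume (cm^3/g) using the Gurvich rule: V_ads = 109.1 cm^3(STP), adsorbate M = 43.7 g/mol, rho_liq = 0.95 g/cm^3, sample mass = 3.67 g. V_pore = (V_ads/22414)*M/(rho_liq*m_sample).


Moles adsorbed n = V_ads / 22414 = 109.1 / 22414 = 4.867494e-03 mol
Liquid volume V_liq = n * M / rho_liq = 4.867494e-03 * 43.7 / 0.95 = 0.22390 cm^3
Specific pore volume V_pore = V_liq / m_sample = 0.22390 / 3.67
V_pore = 0.061 cm^3/g

0.061


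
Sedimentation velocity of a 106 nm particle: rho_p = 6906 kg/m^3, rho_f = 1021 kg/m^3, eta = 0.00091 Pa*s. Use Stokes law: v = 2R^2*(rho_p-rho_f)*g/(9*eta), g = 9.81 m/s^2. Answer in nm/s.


Radius R = 106/2 nm = 5.3e-08 m
Density difference = 6906 - 1021 = 5885 kg/m^3
v = 2 * R^2 * (rho_p - rho_f) * g / (9 * eta)
v = 2 * (5.3e-08)^2 * 5885 * 9.81 / (9 * 0.00091)
v = 3.96017e-08 m/s = 39.6017 nm/s

39.6017


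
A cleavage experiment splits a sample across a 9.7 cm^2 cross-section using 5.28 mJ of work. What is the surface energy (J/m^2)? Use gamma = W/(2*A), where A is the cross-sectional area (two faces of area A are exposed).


Convert: A = 9.7 cm^2 = 0.00097 m^2, W = 5.28 mJ = 0.00528 J
Cleaving exposes two faces of area A, so total new surface = 2*A and gamma = W / (2*A)
gamma = 0.00528 / (2 * 0.00097)
gamma = 2.722 J/m^2

2.722


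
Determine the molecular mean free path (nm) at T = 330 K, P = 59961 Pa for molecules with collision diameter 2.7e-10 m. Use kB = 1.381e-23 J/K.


Mean free path: lambda = kB*T / (sqrt(2) * pi * d^2 * P)
lambda = 1.381e-23 * 330 / (sqrt(2) * pi * (2.7e-10)^2 * 59961)
lambda = 2.34664e-07 m
lambda = 234.66 nm

234.66


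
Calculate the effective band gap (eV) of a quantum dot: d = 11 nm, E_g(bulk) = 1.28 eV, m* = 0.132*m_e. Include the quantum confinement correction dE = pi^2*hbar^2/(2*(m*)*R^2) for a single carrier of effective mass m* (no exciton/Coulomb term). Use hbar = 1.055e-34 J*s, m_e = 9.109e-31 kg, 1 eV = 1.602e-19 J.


Radius R = 11/2 nm = 5.5e-09 m
Confinement energy dE = pi^2 * hbar^2 / (2 * m_eff * m_e * R^2)
dE = pi^2 * (1.055e-34)^2 / (2 * 0.132 * 9.109e-31 * (5.5e-09)^2) J, divided by 1.602e-19 J/eV
dE = 0.0943 eV
Total band gap = E_g(bulk) + dE = 1.28 + 0.0943 = 1.3743 eV

1.3743


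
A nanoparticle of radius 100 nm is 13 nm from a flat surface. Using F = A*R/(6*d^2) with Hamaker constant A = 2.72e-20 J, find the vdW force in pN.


Convert to SI: R = 100 nm = 1e-07 m, d = 13 nm = 1.3e-08 m
F = A * R / (6 * d^2)
F = 2.72e-20 * 1e-07 / (6 * (1.3e-08)^2)
F = 2.68245e-12 N = 2.682 pN

2.682


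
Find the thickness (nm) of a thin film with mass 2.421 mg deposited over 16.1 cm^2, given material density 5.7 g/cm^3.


Convert: m = 2.421 mg = 2.4210e-06 kg, A = 16.1 cm^2 = 1.6100e-03 m^2, rho = 5.7 g/cm^3 = 5700 kg/m^3
t = m / (A * rho)
t = 2.4210e-06 / (1.6100e-03 * 5700)
t = 2.6381e-07 m = 263.8 nm

263.8


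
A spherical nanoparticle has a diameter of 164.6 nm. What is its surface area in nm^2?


Radius r = 164.6/2 = 82.3 nm
Surface area SA = 4 * pi * r^2
SA = 4 * pi * (82.3)^2
SA = 85115.67 nm^2

85115.67


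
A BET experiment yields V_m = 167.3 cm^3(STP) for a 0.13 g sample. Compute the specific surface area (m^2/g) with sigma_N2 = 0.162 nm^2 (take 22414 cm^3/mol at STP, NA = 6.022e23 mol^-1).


Number of moles in monolayer = V_m / 22414 = 167.3 / 22414 = 0.00746408
Number of molecules = moles * NA = 0.00746408 * 6.022e23
SA = molecules * sigma / mass
SA = (167.3 / 22414) * 6.022e23 * 0.162e-18 / 0.13
SA = 5601.3 m^2/g

5601.3


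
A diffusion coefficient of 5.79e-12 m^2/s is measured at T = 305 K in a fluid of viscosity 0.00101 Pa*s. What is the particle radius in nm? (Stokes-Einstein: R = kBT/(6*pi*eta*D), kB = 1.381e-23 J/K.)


Stokes-Einstein: R = kB*T / (6*pi*eta*D)
R = 1.381e-23 * 305 / (6 * pi * 0.00101 * 5.79e-12)
R = 3.82114e-08 m = 38.21 nm

38.21


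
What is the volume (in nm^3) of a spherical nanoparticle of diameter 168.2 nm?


Radius r = 168.2/2 = 84.1 nm
Volume V = (4/3) * pi * r^3
V = (4/3) * pi * (84.1)^3
V = 2491590.1 nm^3

2491590.1


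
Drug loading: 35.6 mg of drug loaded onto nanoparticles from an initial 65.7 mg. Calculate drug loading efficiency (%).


Drug loading efficiency = (drug loaded / drug initial) * 100
DLE = 35.6 / 65.7 * 100
DLE = 0.5419 * 100
DLE = 54.19%

54.19


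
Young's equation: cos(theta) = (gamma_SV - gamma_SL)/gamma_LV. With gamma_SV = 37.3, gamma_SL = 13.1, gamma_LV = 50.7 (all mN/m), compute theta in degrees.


cos(theta) = (gamma_SV - gamma_SL) / gamma_LV
cos(theta) = (37.3 - 13.1) / 50.7
cos(theta) = 0.477318
theta = arccos(0.477318) = 61.49 degrees

61.49


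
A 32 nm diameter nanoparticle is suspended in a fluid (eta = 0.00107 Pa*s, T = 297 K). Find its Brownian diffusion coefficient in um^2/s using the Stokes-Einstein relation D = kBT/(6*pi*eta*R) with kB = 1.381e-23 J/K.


Radius R = 32/2 = 16 nm = 1.6e-08 m
D = kB*T / (6*pi*eta*R)
D = 1.381e-23 * 297 / (6 * pi * 0.00107 * 1.6e-08)
D = 1.271e-11 m^2/s = 12.71 um^2/s

12.71
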